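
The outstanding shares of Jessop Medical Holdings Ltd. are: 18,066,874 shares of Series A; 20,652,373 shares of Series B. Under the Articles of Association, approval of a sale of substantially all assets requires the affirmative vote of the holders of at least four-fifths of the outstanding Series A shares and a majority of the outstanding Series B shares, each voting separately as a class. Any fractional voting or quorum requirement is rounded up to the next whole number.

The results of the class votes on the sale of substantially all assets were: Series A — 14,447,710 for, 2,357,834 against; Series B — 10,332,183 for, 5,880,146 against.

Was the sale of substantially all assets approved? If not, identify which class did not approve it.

Not approved — the Series A shares did not give the required vote.

Series A: 4/5 of 18066874 = 14453499.20, rounded up to 14453500; 14,453,500 required, 14,447,710 in favor — not approved.
Series B: a majority of 20652373 is 10326187; 10,326,187 required, 10,332,183 in favor — approved.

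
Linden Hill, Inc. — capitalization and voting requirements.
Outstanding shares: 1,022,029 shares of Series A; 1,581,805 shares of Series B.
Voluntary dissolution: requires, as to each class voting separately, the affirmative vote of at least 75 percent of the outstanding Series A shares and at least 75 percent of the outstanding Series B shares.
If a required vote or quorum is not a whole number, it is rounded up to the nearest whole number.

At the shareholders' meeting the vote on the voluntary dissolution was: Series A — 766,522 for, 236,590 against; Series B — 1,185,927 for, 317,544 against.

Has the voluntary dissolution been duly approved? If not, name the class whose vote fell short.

Not approved — the Series B shares did not give the required vote.

Series A: 3/4 of 1022029 = 766521.75, rounded up to 766522; 766,522 required, 766,522 in favor — approved.
Series B: 3/4 of 1581805 = 1186353.75, rounded up to 1186354; 1,186,354 required, 1,185,927 in favor — not approved.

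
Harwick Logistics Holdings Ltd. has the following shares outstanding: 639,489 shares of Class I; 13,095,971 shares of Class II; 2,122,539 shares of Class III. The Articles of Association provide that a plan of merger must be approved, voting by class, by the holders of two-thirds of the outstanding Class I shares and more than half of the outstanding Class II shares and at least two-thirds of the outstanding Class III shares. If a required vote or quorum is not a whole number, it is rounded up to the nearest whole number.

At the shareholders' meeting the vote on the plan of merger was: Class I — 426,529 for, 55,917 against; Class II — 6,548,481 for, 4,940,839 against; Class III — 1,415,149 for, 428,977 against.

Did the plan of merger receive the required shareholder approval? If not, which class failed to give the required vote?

Approved — every class gave the required vote.

Class I: 2/3 of 639489 = 426326; 426,326 required, 426,529 in favor — approved.
Class II: a majority of 13095971 is 6547986; 6,547,986 required, 6,548,481 in favor — approved.
Class III: 2/3 of 2122539 = 1415026; 1,415,026 required, 1,415,149 in favor — approved.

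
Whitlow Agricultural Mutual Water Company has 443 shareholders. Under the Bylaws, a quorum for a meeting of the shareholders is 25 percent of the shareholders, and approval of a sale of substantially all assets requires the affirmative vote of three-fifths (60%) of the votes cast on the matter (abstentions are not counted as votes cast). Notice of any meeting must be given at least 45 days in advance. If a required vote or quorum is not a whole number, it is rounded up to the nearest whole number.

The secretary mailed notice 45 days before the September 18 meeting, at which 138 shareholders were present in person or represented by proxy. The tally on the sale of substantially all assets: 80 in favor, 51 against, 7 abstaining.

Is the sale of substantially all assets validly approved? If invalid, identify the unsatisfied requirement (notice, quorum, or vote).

Valid — all requirements satisfied.

Notice: 45 days given; 45 required. Satisfied.
Quorum: 25% of 443 = 110.75, rounded up to 111; 138 present. Satisfied.
Vote: requires three-fifths of the votes cast (138 − 7 abstaining = 131); 3/5 of 131 = 78.60, rounded up to 79, so 79 needed; 80 in favor. Satisfied.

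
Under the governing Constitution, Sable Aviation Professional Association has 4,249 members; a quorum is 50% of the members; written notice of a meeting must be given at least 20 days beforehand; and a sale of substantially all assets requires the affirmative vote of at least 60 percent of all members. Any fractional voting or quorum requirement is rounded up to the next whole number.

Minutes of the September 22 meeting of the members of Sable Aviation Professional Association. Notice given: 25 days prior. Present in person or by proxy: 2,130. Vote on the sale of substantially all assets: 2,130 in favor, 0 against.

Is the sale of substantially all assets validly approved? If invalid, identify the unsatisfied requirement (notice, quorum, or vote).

Invalid — vote requirement not satisfied.

Notice: 25 days given; 20 required. Satisfied.
Quorum: 50% of 4,249 = 2,124.50, rounded up to 2,125; 2,130 present. Satisfied.
Vote: requires three-fifths of all members (4,249); 3/5 of 4249 = 2549.40, rounded up to 2550, so 2,550 needed; 2,130 in favor. Not satisfied.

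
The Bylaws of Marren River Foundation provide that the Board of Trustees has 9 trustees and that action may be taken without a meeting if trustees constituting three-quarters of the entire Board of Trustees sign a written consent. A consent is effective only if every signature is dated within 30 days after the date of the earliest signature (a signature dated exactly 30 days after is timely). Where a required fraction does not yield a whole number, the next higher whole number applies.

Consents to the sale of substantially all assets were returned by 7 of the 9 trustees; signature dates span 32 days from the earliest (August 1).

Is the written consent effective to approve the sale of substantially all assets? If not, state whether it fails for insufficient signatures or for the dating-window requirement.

Not effective — dating-window requirement not satisfied.

Signatures required: three-quarters of 9 — 3/4 of 9 = 6.75, rounded up to 7, so 7 needed; 7 signed. Sufficient.
Dating window: the latest signature is 32 days after the earliest; the limit is 30 days. Outside the window.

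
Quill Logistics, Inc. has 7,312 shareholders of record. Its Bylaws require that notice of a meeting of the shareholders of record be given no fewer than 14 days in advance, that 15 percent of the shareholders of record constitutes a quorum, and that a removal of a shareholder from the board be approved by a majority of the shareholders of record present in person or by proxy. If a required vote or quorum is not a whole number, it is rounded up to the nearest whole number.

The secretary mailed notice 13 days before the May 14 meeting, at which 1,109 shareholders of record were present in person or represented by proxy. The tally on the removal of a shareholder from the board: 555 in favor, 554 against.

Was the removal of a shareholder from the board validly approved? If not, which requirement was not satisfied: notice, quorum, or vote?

Invalid — notice requirement not satisfied.

Notice: 13 days given; 14 required. Not satisfied.
Quorum: 15% of 7,312 = 1,096.80, rounded up to 1,097; 1,109 present. Satisfied.
Vote: requires a majority of those present (1,109); a majority of 1109 is 555, so 555 needed; 555 in favor. Satisfied.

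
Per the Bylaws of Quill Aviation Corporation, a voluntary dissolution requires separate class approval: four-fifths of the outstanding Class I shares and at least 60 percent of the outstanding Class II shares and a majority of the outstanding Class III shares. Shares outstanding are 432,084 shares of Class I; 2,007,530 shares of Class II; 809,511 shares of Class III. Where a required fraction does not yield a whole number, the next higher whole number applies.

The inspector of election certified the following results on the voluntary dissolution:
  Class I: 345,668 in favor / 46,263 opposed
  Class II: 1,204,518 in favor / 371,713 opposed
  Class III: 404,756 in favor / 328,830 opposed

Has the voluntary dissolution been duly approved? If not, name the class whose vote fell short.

Approved — every class gave the required vote.

Class I: 4/5 of 432084 = 345667.20, rounded up to 345668; 345,668 required, 345,668 in favor — approved.
Class II: 3/5 of 2007530 = 1204518; 1,204,518 required, 1,204,518 in favor — approved.
Class III: a majority of 809511 is 404756; 404,756 required, 404,756 in favor — approved.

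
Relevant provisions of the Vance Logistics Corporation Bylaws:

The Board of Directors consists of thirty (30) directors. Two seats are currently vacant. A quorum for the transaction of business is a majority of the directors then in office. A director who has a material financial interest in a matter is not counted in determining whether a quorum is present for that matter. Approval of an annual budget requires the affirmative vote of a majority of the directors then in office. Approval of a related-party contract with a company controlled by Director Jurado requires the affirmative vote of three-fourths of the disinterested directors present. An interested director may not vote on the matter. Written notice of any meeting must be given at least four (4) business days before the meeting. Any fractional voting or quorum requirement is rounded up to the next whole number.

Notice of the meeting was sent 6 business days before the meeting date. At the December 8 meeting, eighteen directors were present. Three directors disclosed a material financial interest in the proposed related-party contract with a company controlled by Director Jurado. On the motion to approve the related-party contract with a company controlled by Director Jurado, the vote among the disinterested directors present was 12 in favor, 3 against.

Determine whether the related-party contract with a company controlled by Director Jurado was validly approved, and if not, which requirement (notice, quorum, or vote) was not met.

Valid — all requirements satisfied.

Notice: 6 business days given; 4 required (6 ≥ 4). Satisfied.
Quorum: 18 present, but the 3 interested directors do not count, leaving 15. Quorum is 15. Satisfied.
Vote: the related-party contract with a company controlled by Director Jurado requires three-fourths of the disinterested directors present (18 − 3 = 15). 3/4 of 15 = 11.25, rounded up to 12, so 12 affirmative votes are needed; 12 voted in favor. Satisfied.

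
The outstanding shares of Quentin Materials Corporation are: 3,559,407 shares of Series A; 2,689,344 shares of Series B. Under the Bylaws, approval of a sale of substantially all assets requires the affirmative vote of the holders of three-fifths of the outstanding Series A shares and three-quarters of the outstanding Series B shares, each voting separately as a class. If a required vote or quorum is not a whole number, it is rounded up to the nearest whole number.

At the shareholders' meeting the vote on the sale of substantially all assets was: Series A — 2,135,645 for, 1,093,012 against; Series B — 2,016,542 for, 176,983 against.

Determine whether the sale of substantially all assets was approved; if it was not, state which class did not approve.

Series A: 3/5 of 3559407 = 2135644.20, rounded up to 2135645; 2,135,645 required, 2,135,645 in favor — approved.
Series B: 3/4 of 2689344 = 2017008; 2,017,008 required, 2,016,542 in favor — not approved.

Not approved — the Series B shares did not give the required vote.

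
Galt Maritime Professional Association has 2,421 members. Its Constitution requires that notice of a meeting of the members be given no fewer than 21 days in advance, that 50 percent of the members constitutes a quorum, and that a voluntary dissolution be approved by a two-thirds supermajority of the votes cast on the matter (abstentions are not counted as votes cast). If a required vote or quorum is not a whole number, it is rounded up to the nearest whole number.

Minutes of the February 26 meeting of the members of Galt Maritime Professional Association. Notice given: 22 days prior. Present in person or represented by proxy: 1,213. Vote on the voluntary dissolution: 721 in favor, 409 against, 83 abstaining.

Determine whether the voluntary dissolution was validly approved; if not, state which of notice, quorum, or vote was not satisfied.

Invalid — vote requirement not satisfied.

Notice: 22 days given; 21 required. Satisfied.
Quorum: 50% of 2,421 = 1,210.50, rounded up to 1,211; 1,213 present. Satisfied.
Vote: requires two-thirds of the votes cast (1,213 − 83 abstaining = 1,130); 2/3 of 1130 = 753.33, rounded up to 754, so 754 needed; 721 in favor. Not satisfied.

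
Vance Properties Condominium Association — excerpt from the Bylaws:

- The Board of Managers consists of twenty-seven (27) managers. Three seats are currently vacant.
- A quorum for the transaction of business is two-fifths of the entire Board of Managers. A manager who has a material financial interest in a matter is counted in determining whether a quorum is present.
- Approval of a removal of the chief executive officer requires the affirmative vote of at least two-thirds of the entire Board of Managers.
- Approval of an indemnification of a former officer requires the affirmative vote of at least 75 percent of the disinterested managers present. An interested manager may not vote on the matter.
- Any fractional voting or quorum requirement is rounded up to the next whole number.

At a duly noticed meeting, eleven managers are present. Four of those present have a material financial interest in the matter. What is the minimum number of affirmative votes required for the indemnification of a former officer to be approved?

The indemnification of a former officer requires three-fourths of the disinterested managers present (11 − 4 = 7).
3/4 of 7 = 5.25, rounded up to 6.

6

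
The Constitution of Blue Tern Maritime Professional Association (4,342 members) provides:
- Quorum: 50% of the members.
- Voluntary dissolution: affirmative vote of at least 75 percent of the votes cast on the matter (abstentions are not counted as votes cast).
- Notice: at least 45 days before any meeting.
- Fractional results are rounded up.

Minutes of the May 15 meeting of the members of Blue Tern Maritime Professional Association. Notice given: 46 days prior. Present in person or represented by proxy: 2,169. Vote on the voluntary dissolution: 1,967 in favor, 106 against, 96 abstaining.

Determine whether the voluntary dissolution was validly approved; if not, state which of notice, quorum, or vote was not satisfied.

Invalid — quorum requirement not satisfied.

Notice: 46 days given; 45 required. Satisfied.
Quorum: 50% of 4,342 = 2,171; 2,169 present. Not satisfied.
Vote: requires three-fourths of the votes cast (2,169 − 96 abstaining = 2,073); 3/4 of 2073 = 1554.75, rounded up to 1555, so 1,555 needed; 1,967 in favor. Satisfied.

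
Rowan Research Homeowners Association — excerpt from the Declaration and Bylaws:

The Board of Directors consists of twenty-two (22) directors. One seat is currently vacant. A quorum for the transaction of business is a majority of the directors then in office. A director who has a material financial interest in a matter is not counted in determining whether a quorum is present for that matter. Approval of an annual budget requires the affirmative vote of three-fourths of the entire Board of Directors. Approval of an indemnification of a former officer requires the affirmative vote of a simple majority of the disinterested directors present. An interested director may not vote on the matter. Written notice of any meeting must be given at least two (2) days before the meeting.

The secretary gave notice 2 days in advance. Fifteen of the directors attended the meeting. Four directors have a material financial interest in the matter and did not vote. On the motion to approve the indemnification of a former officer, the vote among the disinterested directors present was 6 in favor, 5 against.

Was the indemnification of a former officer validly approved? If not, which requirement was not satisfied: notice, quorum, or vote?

Valid — all requirements satisfied.

Notice: 2 days given; 2 required (2 ≥ 2). Satisfied.
Quorum: 15 present, but the 4 interested directors do not count, leaving 11. Quorum is 11. Satisfied.
Vote: the indemnification of a former officer requires a majority of the disinterested directors present (15 − 4 = 11). A majority of 11 is 6, so 6 affirmative votes are needed; 6 voted in favor. Satisfied.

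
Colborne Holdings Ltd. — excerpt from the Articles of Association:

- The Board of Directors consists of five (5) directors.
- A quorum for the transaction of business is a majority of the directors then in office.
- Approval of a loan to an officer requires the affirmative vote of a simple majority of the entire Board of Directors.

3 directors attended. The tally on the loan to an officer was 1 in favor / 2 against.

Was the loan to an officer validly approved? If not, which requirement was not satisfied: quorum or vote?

Invalid — vote requirement not satisfied.

Quorum: 3 present; quorum is 3. Satisfied.
Vote: the loan to an officer requires a majority of the entire Board of Directors (5). A majority of 5 is 3, so 3 affirmative votes are needed; 1 voted in favor. Not satisfied.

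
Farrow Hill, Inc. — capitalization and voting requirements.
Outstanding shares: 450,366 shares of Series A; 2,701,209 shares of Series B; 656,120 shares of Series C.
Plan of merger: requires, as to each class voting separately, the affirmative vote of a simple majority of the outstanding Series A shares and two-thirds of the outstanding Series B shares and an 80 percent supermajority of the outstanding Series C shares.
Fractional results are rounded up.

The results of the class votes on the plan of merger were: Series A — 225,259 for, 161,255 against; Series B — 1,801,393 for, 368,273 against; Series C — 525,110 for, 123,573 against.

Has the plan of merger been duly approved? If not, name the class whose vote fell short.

Series A: a majority of 450366 is 225184; 225,184 required, 225,259 in favor — approved.
Series B: 2/3 of 2701209 = 1800806; 1,800,806 required, 1,801,393 in favor — approved.
Series C: 4/5 of 656120 = 524896; 524,896 required, 525,110 in favor — approved.

Approved — every class gave the required vote.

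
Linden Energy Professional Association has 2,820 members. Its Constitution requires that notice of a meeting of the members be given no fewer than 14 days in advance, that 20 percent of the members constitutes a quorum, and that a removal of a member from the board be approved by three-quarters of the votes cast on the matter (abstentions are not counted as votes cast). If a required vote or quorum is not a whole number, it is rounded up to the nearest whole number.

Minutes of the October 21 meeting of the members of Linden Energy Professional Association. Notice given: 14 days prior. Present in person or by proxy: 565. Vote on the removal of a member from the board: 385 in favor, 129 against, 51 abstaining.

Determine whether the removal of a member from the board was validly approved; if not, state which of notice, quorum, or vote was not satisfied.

Invalid — vote requirement not satisfied.

Notice: 14 days given; 14 required. Satisfied.
Quorum: 20% of 2,820 = 564; 565 present. Satisfied.
Vote: requires three-fourths of the votes cast (565 − 51 abstaining = 514); 3/4 of 514 = 385.50, rounded up to 386, so 386 needed; 385 in favor. Not satisfied.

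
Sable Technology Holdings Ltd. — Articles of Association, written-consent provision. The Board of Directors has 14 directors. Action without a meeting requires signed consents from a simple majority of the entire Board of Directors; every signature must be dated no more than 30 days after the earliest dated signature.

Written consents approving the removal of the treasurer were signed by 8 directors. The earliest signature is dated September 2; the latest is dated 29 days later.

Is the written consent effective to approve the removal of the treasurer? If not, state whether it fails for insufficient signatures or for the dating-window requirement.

Signatures required: a simple majority of 14 — a majority of 14 is 8, so 8 needed; 8 signed. Sufficient.
Dating window: the latest signature is 29 days after the earliest; the limit is 30 days. Within the window.

Effective — both the signature and dating-window requirements are satisfied.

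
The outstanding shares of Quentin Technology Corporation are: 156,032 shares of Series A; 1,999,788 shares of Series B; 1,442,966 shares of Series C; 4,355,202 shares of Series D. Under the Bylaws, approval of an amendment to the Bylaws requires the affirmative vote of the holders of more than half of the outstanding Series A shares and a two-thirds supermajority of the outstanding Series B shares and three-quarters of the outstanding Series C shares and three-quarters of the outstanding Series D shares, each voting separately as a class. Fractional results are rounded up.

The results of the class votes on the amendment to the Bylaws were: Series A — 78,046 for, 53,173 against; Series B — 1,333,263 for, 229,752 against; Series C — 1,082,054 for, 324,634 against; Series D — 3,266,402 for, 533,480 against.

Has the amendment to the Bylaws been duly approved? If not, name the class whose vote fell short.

Series A: a majority of 156032 is 78017; 78,017 required, 78,046 in favor — approved.
Series B: 2/3 of 1999788 = 1333192; 1,333,192 required, 1,333,263 in favor — approved.
Series C: 3/4 of 1442966 = 1082224.50, rounded up to 1082225; 1,082,225 required, 1,082,054 in favor — not approved.
Series D: 3/4 of 4355202 = 3266401.50, rounded up to 3266402; 3,266,402 required, 3,266,402 in favor — approved.

Not approved — the Series C shares did not give the required vote.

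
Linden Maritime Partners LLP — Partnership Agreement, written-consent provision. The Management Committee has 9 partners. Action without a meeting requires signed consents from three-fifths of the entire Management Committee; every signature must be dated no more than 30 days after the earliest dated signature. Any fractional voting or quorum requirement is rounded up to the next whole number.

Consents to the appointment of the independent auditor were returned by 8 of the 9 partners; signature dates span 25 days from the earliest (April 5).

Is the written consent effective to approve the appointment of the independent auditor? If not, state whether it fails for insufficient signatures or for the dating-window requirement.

Effective — both the signature and dating-window requirements are satisfied.

Signatures required: three-fifths of 9 — 3/5 of 9 = 5.40, rounded up to 6, so 6 needed; 8 signed. Sufficient.
Dating window: the latest signature is 25 days after the earliest; the limit is 30 days. Within the window.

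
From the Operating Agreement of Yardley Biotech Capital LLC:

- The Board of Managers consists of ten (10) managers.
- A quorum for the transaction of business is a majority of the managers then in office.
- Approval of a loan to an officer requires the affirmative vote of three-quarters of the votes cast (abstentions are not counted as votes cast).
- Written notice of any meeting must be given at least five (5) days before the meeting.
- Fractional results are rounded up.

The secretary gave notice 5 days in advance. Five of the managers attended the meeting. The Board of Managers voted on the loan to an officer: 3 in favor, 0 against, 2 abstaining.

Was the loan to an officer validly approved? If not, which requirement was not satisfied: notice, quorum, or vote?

Invalid — quorum requirement not satisfied.

Notice: 5 days given; 5 required (5 ≥ 5). Satisfied.
Quorum: 5 present; quorum is 6. Not satisfied.
Vote: the loan to an officer requires three-fourths of the votes cast (5 present − 2 abstaining = 3). 3/4 of 3 = 2.25, rounded up to 3, so 3 affirmative votes are needed; 3 voted in favor. Satisfied. (Moot — without a quorum no business can be validly transacted.)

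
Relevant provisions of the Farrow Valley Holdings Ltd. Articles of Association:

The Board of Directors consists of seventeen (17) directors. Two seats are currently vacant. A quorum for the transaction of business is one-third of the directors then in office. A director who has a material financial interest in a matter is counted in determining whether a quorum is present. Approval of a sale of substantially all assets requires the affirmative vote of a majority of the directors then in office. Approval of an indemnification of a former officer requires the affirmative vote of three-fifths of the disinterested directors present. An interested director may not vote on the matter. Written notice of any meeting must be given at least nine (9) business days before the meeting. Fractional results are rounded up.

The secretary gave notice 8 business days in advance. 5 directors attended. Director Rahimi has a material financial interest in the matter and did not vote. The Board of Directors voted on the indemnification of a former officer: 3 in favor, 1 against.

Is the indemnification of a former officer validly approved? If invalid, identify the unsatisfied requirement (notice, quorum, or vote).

Invalid — notice requirement not satisfied.

Notice: 8 business days given; 9 required (8 < 9). Not satisfied.
Quorum: 5 present (interested directors count toward quorum); quorum is 5. Satisfied.
Vote: the indemnification of a former officer requires three-fifths of the disinterested directors present (5 − 1 = 4). 3/5 of 4 = 2.40, rounded up to 3, so 3 affirmative votes are needed; 3 voted in favor. Satisfied.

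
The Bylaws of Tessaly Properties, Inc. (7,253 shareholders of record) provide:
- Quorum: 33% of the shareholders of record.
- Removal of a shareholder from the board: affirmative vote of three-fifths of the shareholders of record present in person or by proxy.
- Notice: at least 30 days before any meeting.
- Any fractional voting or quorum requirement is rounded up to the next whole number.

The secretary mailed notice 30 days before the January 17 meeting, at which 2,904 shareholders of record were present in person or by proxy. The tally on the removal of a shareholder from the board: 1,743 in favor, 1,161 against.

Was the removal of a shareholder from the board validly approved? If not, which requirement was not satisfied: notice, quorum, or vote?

Valid — all requirements satisfied.

Notice: 30 days given; 30 required. Satisfied.
Quorum: 33% of 7,253 = 2,393.49, rounded up to 2,394; 2,904 present. Satisfied.
Vote: requires three-fifths of those present (2,904); 3/5 of 2904 = 1742.40, rounded up to 1743, so 1,743 needed; 1,743 in favor. Satisfied.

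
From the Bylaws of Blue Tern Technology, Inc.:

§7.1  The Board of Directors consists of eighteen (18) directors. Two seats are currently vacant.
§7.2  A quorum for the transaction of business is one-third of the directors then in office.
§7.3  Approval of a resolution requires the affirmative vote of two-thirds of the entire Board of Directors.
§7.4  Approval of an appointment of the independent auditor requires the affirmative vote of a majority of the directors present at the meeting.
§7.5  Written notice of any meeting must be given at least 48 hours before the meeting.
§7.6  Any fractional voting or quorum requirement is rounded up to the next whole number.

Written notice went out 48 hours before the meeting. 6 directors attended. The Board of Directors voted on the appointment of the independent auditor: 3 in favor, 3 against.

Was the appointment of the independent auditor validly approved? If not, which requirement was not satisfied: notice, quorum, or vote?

Invalid — vote requirement not satisfied.

Notice: 48 hours given; 48 required (48 ≥ 48). Satisfied.
Quorum: 6 present; quorum is 6. Satisfied.
Vote: the appointment of the independent auditor requires a majority of the directors present (6). A majority of 6 is 4, so 4 affirmative votes are needed; 3 voted in favor. Not satisfied.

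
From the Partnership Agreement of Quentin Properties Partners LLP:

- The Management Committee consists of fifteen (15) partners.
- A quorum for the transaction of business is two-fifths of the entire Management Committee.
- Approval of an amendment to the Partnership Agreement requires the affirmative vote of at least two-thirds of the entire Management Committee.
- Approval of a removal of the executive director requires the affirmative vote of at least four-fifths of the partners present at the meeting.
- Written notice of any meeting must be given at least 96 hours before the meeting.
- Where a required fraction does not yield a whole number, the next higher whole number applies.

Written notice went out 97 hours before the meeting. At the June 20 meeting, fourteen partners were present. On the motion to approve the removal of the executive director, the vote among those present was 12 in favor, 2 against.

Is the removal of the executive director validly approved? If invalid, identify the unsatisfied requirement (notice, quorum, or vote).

Valid — all requirements satisfied.

Notice: 97 hours given; 96 required (97 ≥ 96). Satisfied.
Quorum: 14 present; quorum is 6. Satisfied.
Vote: the removal of the executive director requires four-fifths of the partners present (14). 4/5 of 14 = 11.20, rounded up to 12, so 12 affirmative votes are needed; 12 voted in favor. Satisfied.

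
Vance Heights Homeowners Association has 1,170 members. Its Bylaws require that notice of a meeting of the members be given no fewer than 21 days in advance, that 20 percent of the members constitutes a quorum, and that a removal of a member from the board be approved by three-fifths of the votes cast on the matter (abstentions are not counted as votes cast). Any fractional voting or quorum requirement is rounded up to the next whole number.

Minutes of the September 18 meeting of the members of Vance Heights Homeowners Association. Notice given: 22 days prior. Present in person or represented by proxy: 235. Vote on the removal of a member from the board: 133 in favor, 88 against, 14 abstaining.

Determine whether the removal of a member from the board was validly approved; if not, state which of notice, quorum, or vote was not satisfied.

Notice: 22 days given; 21 required. Satisfied.
Quorum: 20% of 1,170 = 234; 235 present. Satisfied.
Vote: requires three-fifths of the votes cast (235 − 14 abstaining = 221); 3/5 of 221 = 132.60, rounded up to 133, so 133 needed; 133 in favor. Satisfied.

Valid — all requirements satisfied.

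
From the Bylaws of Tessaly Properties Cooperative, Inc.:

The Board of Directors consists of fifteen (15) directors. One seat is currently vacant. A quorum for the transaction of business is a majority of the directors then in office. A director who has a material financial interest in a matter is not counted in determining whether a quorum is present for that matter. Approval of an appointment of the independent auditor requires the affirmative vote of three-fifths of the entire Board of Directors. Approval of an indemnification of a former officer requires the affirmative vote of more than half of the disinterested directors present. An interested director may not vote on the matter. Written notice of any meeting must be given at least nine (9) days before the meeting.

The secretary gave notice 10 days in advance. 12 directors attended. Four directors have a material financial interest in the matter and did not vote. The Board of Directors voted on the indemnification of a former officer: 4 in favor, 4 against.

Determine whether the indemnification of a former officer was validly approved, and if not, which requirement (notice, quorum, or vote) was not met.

Invalid — vote requirement not satisfied.

Notice: 10 days given; 9 required (10 ≥ 9). Satisfied.
Quorum: 12 present, but the 4 interested directors do not count, leaving 8. Quorum is 8. Satisfied.
Vote: the indemnification of a former officer requires a majority of the disinterested directors present (12 − 4 = 8). A majority of 8 is 5, so 5 affirmative votes are needed; 4 voted in favor. Not satisfied.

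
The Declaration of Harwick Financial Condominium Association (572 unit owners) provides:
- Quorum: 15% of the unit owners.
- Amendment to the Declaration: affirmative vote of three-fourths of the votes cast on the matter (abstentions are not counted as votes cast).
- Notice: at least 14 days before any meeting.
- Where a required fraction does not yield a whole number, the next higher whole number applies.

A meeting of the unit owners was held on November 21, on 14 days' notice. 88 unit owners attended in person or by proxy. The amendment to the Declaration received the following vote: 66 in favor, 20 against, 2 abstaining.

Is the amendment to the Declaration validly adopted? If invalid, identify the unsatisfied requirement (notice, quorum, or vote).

Notice: 14 days given; 14 required. Satisfied.
Quorum: 15% of 572 = 85.80, rounded up to 86; 88 present. Satisfied.
Vote: requires three-fourths of the votes cast (88 − 2 abstaining = 86); 3/4 of 86 = 64.50, rounded up to 65, so 65 needed; 66 in favor. Satisfied.

Valid — all requirements satisfied.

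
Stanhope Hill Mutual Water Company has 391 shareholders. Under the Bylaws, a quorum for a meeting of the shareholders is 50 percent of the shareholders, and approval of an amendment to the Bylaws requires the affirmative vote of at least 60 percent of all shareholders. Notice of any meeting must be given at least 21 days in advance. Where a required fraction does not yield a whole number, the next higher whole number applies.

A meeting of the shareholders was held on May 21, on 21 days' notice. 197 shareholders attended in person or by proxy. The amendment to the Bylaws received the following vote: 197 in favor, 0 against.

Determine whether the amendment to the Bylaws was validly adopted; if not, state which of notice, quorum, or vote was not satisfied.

Notice: 21 days given; 21 required. Satisfied.
Quorum: 50% of 391 = 195.50, rounded up to 196; 197 present. Satisfied.
Vote: requires three-fifths of all shareholders (391); 3/5 of 391 = 234.60, rounded up to 235, so 235 needed; 197 in favor. Not satisfied.

Invalid — vote requirement not satisfied.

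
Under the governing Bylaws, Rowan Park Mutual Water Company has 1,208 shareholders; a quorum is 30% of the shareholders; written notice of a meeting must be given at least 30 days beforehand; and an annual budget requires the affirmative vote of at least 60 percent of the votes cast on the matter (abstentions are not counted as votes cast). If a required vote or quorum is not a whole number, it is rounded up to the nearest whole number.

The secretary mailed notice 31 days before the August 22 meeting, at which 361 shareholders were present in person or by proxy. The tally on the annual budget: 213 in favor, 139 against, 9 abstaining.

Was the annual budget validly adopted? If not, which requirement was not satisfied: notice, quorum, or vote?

Notice: 31 days given; 30 required. Satisfied.
Quorum: 30% of 1,208 = 362.40, rounded up to 363; 361 present. Not satisfied.
Vote: requires three-fifths of the votes cast (361 − 9 abstaining = 352); 3/5 of 352 = 211.20, rounded up to 212, so 212 needed; 213 in favor. Satisfied.

Invalid — quorum requirement not satisfied.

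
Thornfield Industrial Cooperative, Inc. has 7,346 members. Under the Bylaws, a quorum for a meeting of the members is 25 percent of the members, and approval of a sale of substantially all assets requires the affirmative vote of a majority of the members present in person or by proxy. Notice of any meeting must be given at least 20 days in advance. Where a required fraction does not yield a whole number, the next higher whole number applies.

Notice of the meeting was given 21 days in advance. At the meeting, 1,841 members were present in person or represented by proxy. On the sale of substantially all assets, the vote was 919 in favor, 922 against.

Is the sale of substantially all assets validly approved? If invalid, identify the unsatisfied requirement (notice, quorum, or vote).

Invalid — vote requirement not satisfied.

Notice: 21 days given; 20 required. Satisfied.
Quorum: 25% of 7,346 = 1,836.50, rounded up to 1,837; 1,841 present. Satisfied.
Vote: requires a majority of those present (1,841); a majority of 1841 is 921, so 921 needed; 919 in favor. Not satisfied.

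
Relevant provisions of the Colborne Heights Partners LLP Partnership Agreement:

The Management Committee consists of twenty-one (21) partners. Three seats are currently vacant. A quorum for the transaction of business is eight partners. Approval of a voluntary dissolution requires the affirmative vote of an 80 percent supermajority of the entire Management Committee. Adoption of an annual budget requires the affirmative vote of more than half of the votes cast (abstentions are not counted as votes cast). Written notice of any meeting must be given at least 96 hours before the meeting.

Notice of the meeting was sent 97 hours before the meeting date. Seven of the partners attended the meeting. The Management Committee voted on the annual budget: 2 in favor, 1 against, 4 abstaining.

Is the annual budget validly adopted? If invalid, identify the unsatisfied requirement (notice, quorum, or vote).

Notice: 97 hours given; 96 required (97 ≥ 96). Satisfied.
Quorum: 7 present; quorum is 8. Not satisfied.
Vote: the annual budget requires a majority of the votes cast (7 present − 4 abstaining = 3). A majority of 3 is 2, so 2 affirmative votes are needed; 2 voted in favor. Satisfied. (Moot — without a quorum no business can be validly transacted.)

Invalid — quorum requirement not satisfied.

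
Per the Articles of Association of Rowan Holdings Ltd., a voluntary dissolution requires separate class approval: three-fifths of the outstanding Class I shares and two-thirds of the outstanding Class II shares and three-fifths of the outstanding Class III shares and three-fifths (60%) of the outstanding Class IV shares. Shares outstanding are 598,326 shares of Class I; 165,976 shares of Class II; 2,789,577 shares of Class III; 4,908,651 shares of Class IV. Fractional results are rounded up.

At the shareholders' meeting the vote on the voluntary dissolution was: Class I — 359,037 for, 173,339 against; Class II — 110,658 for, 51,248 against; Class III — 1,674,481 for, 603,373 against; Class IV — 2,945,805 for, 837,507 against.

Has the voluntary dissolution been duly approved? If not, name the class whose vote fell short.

Approved — every class gave the required vote.

Class I: 3/5 of 598326 = 358995.60, rounded up to 358996; 358,996 required, 359,037 in favor — approved.
Class II: 2/3 of 165976 = 110650.67, rounded up to 110651; 110,651 required, 110,658 in favor — approved.
Class III: 3/5 of 2789577 = 1673746.20, rounded up to 1673747; 1,673,747 required, 1,674,481 in favor — approved.
Class IV: 3/5 of 4908651 = 2945190.60, rounded up to 2945191; 2,945,191 required, 2,945,805 in favor — approved.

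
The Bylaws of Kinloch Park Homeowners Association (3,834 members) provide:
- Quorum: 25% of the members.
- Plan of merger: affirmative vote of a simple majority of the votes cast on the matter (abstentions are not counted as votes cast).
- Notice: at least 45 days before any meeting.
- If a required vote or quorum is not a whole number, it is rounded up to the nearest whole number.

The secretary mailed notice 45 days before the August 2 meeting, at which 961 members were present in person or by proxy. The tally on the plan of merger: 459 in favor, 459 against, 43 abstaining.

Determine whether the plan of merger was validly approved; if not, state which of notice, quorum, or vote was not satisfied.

Invalid — vote requirement not satisfied.

Notice: 45 days given; 45 required. Satisfied.
Quorum: 25% of 3,834 = 958.50, rounded up to 959; 961 present. Satisfied.
Vote: requires a majority of the votes cast (961 − 43 abstaining = 918); a majority of 918 is 460, so 460 needed; 459 in favor. Not satisfied.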